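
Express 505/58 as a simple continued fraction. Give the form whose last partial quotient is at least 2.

[8; 1, 2, 2, 2, 3]

505 = 8·58 + 41
58 = 1·41 + 17
41 = 2·17 + 7
17 = 2·7 + 3
7 = 2·3 + 1
3 = 3·1 + 0  (stop)
So 505/58 = [8; 1, 2, 2, 2, 3].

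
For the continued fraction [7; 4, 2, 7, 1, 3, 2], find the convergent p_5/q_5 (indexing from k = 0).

Using pₖ = aₖpₖ₋₁ + pₖ₋₂, qₖ = aₖqₖ₋₁ + qₖ₋₂ (with p₋₁=1, p₋₂=0, q₋₁=0, q₋₂=1):
  k=0: a=7, p=7, q=1
  k=1: a=4, p=29, q=4
  k=2: a=2, p=65, q=9
  k=3: a=7, p=484, q=67
  k=4: a=1, p=549, q=76
  k=5: a=3, p=2131, q=295

2131/295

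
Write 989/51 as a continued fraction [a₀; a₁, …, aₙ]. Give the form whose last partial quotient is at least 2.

[19; 2, 1, 1, 4, 2]

989 = 19×51 + 20
51 = 2×20 + 11
20 = 1×11 + 9
11 = 1×9 + 2
9 = 4×2 + 1
2 = 2×1 + 0  (stop)
So 989/51 = [19; 2, 1, 1, 4, 2].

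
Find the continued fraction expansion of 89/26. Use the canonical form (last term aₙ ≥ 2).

[3; 2, 2, 1, 3]

89 = 3*26 + 11
26 = 2*11 + 4
11 = 2*4 + 3
4 = 1*3 + 1
3 = 3*1 + 0  (stop)
So 89/26 = [3; 2, 2, 1, 3].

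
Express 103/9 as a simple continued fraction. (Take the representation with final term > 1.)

103 = 11*9 + 4
9 = 2*4 + 1
4 = 4*1 + 0  (stop)
So 103/9 = [11; 2, 4].

[11; 2, 4]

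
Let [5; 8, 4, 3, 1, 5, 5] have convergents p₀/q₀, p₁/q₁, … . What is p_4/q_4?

717/140

Using pₖ = aₖpₖ₋₁ + pₖ₋₂, qₖ = aₖqₖ₋₁ + qₖ₋₂ (with p₋₁=1, p₋₂=0, q₋₁=0, q₋₂=1):
  k=0: a=5, p=5, q=1
  k=1: a=8, p=41, q=8
  k=2: a=4, p=169, q=33
  k=3: a=3, p=548, q=107
  k=4: a=1, p=717, q=140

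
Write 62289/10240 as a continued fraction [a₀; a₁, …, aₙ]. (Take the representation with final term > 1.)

62289 = 6·10240 + 849
10240 = 12·849 + 52
849 = 16·52 + 17
52 = 3·17 + 1
17 = 17·1 + 0  (stop)
So 62289/10240 = [6; 12, 16, 3, 17].

[6; 12, 16, 3, 17]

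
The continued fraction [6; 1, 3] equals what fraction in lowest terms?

Fold from the inside: start with 3/1.
  1 + 1/3 = 4/3
  6 + 3/4 = 27/4

27/4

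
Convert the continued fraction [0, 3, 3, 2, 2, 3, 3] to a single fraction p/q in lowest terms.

191/629

Using pₖ = aₖpₖ₋₁ + pₖ₋₂ and qₖ = aₖqₖ₋₁ + qₖ₋₂:
  k=0: a=0, p=0, q=1
  k=1: a=3, p=1, q=3
  k=2: a=3, p=3, q=10
  k=3: a=2, p=7, q=23
  k=4: a=2, p=17, q=56
  k=5: a=3, p=58, q=191
  k=6: a=3, p=191, q=629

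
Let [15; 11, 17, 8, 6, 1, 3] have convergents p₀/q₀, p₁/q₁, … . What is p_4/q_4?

140009/9278

Using pₖ = aₖpₖ₋₁ + pₖ₋₂, qₖ = aₖqₖ₋₁ + qₖ₋₂ (with p₋₁=1, p₋₂=0, q₋₁=0, q₋₂=1):
  k=0: a=15, p=15, q=1
  k=1: a=11, p=166, q=11
  k=2: a=17, p=2837, q=188
  k=3: a=8, p=22862, q=1515
  k=4: a=6, p=140009, q=9278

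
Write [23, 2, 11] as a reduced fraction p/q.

540/23

Fold from the inside: start with 11/1.
  2 + 1/11 = 23/11
  23 + 11/23 = 540/23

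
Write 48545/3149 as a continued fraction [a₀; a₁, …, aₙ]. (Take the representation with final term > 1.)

48545 = 15×3149 + 1310
3149 = 2×1310 + 529
1310 = 2×529 + 252
529 = 2×252 + 25
252 = 10×25 + 2
25 = 12×2 + 1
2 = 2×1 + 0  (stop)
So 48545/3149 = [15; 2, 2, 2, 10, 12, 2].

[15; 2, 2, 2, 10, 12, 2]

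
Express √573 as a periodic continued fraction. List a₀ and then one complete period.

a₀ = ⌊√573⌋ = 23.
With m₀=0, d₀=1 and mₖ₊₁ = dₖaₖ − mₖ, dₖ₊₁ = (n − mₖ₊₁²)/dₖ, aₖ₊₁ = ⌊(a₀+mₖ₊₁)/dₖ₊₁⌋:
  k=1: m=23, d=44, a=1
  k=2: m=21, d=3, a=14
  k=3: m=21, d=44, a=1
  k=4: m=23, d=1, a=46
d=1 and a=2a₀=46 at k=4, so the next step gives (m, d) = (23, 44) again — its k=1 value — and the period has length 4.

[23; 1, 14, 1, 46]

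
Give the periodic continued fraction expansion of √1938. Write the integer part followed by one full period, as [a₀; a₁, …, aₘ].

[44; 44, 88]

a₀ = ⌊√1938⌋ = 44.
With m₀=0, d₀=1 and mₖ₊₁ = dₖaₖ − mₖ, dₖ₊₁ = (n − mₖ₊₁²)/dₖ, aₖ₊₁ = ⌊(a₀+mₖ₊₁)/dₖ₊₁⌋:
  k=1: m=44, d=2, a=44
  k=2: m=44, d=1, a=88
d=1 and a=2a₀=88 at k=2, so the next step gives (m, d) = (44, 2) again — its k=1 value — and the period has length 2.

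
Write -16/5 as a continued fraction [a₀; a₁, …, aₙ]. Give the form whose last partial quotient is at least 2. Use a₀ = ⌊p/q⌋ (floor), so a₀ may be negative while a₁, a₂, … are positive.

-16 = -4×5 + 4
5 = 1×4 + 1
4 = 4×1 + 0  (stop)
So -16/5 = [-4; 1, 4].

[-4; 1, 4]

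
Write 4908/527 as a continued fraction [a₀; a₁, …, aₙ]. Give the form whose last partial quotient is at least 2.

4908 = 9·527 + 165
527 = 3·165 + 32
165 = 5·32 + 5
32 = 6·5 + 2
5 = 2·2 + 1
2 = 2·1 + 0  (stop)
So 4908/527 = [9; 3, 5, 6, 2, 2].

[9; 3, 5, 6, 2, 2]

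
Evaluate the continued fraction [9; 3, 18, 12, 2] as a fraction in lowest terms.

12881/1381

Using pₖ = aₖpₖ₋₁ + pₖ₋₂ and qₖ = aₖqₖ₋₁ + qₖ₋₂:
  k=0: a=9, p=9, q=1
  k=1: a=3, p=28, q=3
  k=2: a=18, p=513, q=55
  k=3: a=12, p=6184, q=663
  k=4: a=2, p=12881, q=1381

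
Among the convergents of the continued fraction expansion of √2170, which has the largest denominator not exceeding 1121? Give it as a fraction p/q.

√2170 = [46; 1, 1, 2, 1, 1, 92, …] (period length 6).
Convergents:
  p_0/q_0 = 46/1
  p_1/q_1 = 47/1
  p_2/q_2 = 93/2
  p_3/q_3 = 233/5
  p_4/q_4 = 326/7
  p_5/q_5 = 559/12
  p_6/q_6 = 51754/1111
  p_7/q_7 = 52313/1123
q_6 = 1111 ≤ 1121 < 1123 = q_7, so the answer is 51754/1111.

51754/1111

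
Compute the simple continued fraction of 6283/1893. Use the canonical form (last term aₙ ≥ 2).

6283 = 3×1893 + 604
1893 = 3×604 + 81
604 = 7×81 + 37
81 = 2×37 + 7
37 = 5×7 + 2
7 = 3×2 + 1
2 = 2×1 + 0  (stop)
So 6283/1893 = [3; 3, 7, 2, 5, 3, 2].

[3; 3, 7, 2, 5, 3, 2]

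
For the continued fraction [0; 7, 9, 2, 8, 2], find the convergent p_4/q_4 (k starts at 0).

161/1144

Using pₖ = aₖpₖ₋₁ + pₖ₋₂, qₖ = aₖqₖ₋₁ + qₖ₋₂ (with p₋₁=1, p₋₂=0, q₋₁=0, q₋₂=1):
  k=0: a=0, p=0, q=1
  k=1: a=7, p=1, q=7
  k=2: a=9, p=9, q=64
  k=3: a=2, p=19, q=135
  k=4: a=8, p=161, q=1144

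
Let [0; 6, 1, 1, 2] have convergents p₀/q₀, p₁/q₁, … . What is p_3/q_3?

Using pₖ = aₖpₖ₋₁ + pₖ₋₂, qₖ = aₖqₖ₋₁ + qₖ₋₂ (with p₋₁=1, p₋₂=0, q₋₁=0, q₋₂=1):
  k=0: a=0, p=0, q=1
  k=1: a=6, p=1, q=6
  k=2: a=1, p=1, q=7
  k=3: a=1, p=2, q=13

2/13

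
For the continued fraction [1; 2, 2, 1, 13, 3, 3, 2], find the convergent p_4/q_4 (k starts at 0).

137/96

Using pₖ = aₖpₖ₋₁ + pₖ₋₂, qₖ = aₖqₖ₋₁ + qₖ₋₂ (with p₋₁=1, p₋₂=0, q₋₁=0, q₋₂=1):
  k=0: a=1, p=1, q=1
  k=1: a=2, p=3, q=2
  k=2: a=2, p=7, q=5
  k=3: a=1, p=10, q=7
  k=4: a=13, p=137, q=96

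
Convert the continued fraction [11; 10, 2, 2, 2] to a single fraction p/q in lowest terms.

1387/125

Using pₖ = aₖpₖ₋₁ + pₖ₋₂ and qₖ = aₖqₖ₋₁ + qₖ₋₂:
  k=0: a=11, p=11, q=1
  k=1: a=10, p=111, q=10
  k=2: a=2, p=233, q=21
  k=3: a=2, p=577, q=52
  k=4: a=2, p=1387, q=125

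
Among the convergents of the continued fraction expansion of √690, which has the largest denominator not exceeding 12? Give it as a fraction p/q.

289/11

√690 = [26; 3, 1, 2, 1, 3, 52, …] (period length 6).
Convergents:
  p_0/q_0 = 26/1
  p_1/q_1 = 79/3
  p_2/q_2 = 105/4
  p_3/q_3 = 289/11
  p_4/q_4 = 394/15
q_3 = 11 ≤ 12 < 15 = q_4, so the answer is 289/11.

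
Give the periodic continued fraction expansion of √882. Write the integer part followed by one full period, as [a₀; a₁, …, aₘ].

a₀ = ⌊√882⌋ = 29.
With m₀=0, d₀=1 and mₖ₊₁ = dₖaₖ − mₖ, dₖ₊₁ = (n − mₖ₊₁²)/dₖ, aₖ₊₁ = ⌊(a₀+mₖ₊₁)/dₖ₊₁⌋:
  k=1: m=29, d=41, a=1
  k=2: m=12, d=18, a=2
  k=3: m=24, d=17, a=3
  k=4: m=27, d=9, a=6
  k=5: m=27, d=17, a=3
  k=6: m=24, d=18, a=2
  k=7: m=12, d=41, a=1
  k=8: m=29, d=1, a=58
d=1 and a=2a₀=58 at k=8, so the next step gives (m, d) = (29, 41) again — its k=1 value — and the period has length 8.

[29; 1, 2, 3, 6, 3, 2, 1, 58]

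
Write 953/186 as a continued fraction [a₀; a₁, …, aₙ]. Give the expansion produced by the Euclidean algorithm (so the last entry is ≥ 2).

953 = 5·186 + 23
186 = 8·23 + 2
23 = 11·2 + 1
2 = 2·1 + 0  (stop)
So 953/186 = [5; 8, 11, 2].

[5; 8, 11, 2]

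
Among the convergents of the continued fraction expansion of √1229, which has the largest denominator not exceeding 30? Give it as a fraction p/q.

631/18

√1229 = [35; 17, 1, 1, 17, 70, …] (period length 5).
Convergents:
  p_0/q_0 = 35/1
  p_1/q_1 = 596/17
  p_2/q_2 = 631/18
  p_3/q_3 = 1227/35
q_2 = 18 ≤ 30 < 35 = q_3, so the answer is 631/18.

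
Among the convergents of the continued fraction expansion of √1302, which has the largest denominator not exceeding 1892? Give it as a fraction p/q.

√1302 = [36; 12, 72, …] (period length 2).
Convergents:
  p_0/q_0 = 36/1
  p_1/q_1 = 433/12
  p_2/q_2 = 31212/865
  p_3/q_3 = 374977/10392
q_2 = 865 ≤ 1892 < 10392 = q_3, so the answer is 31212/865.

31212/865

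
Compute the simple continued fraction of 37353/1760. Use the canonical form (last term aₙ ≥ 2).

[21; 4, 2, 11, 17]

37353 = 21×1760 + 393
1760 = 4×393 + 188
393 = 2×188 + 17
188 = 11×17 + 1
17 = 17×1 + 0  (stop)
So 37353/1760 = [21; 4, 2, 11, 17].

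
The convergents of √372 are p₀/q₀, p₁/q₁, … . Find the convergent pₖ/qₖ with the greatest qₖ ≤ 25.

135/7

√372 = [19; 3, 2, 12, 2, 3, 38, …] (period length 6).
Convergents:
  p_0/q_0 = 19/1
  p_1/q_1 = 58/3
  p_2/q_2 = 135/7
  p_3/q_3 = 1678/87
q_2 = 7 ≤ 25 < 87 = q_3, so the answer is 135/7.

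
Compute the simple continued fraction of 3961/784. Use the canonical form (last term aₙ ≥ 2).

3961 = 5*784 + 41
784 = 19*41 + 5
41 = 8*5 + 1
5 = 5*1 + 0  (stop)
So 3961/784 = [5; 19, 8, 5].

[5; 19, 8, 5]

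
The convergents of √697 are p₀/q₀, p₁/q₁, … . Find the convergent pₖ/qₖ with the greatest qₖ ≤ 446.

6917/262

√697 = [26; 2, 2, 52, …] (period length 3).
Convergents:
  p_0/q_0 = 26/1
  p_1/q_1 = 53/2
  p_2/q_2 = 132/5
  p_3/q_3 = 6917/262
  p_4/q_4 = 13966/529
q_3 = 262 ≤ 446 < 529 = q_4, so the answer is 6917/262.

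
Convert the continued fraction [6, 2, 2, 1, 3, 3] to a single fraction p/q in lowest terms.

Fold from the inside: start with 3/1.
  3 + 1/3 = 10/3
  1 + 3/10 = 13/10
  2 + 10/13 = 36/13
  2 + 13/36 = 85/36
  6 + 36/85 = 546/85

546/85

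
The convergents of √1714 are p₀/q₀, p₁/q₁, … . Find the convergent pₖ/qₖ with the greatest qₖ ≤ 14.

√1714 = [41; 2, 2, 82, …] (period length 3).
Convergents:
  p_0/q_0 = 41/1
  p_1/q_1 = 83/2
  p_2/q_2 = 207/5
  p_3/q_3 = 17057/412
q_2 = 5 ≤ 14 < 412 = q_3, so the answer is 207/5.

207/5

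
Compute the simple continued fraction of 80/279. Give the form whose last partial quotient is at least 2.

[0; 3, 2, 19, 2]

80 = 0*279 + 80
279 = 3*80 + 39
80 = 2*39 + 2
39 = 19*2 + 1
2 = 2*1 + 0  (stop)
So 80/279 = [0; 3, 2, 19, 2].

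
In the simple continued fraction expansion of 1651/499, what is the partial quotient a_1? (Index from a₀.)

1651 = 3·499 + 154   →  a_0 = 3
499 = 3·154 + 37   →  a_1 = 3

3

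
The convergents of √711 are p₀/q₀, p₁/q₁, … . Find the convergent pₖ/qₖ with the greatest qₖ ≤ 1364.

12799/480

√711 = [26; 1, 1, 1, 52, …] (period length 4).
Convergents:
  p_0/q_0 = 26/1
  p_1/q_1 = 27/1
  p_2/q_2 = 53/2
  p_3/q_3 = 80/3
  p_4/q_4 = 4213/158
  p_5/q_5 = 4293/161
  p_6/q_6 = 8506/319
  p_7/q_7 = 12799/480
  p_8/q_8 = 674054/25279
q_7 = 480 ≤ 1364 < 25279 = q_8, so the answer is 12799/480.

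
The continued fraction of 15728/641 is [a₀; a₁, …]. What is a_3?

6

15728 = 24·641 + 344   →  a_0 = 24
641 = 1·344 + 297   →  a_1 = 1
344 = 1·297 + 47   →  a_2 = 1
297 = 6·47 + 15   →  a_3 = 6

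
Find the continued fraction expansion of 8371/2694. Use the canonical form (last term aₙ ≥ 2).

8371 = 3·2694 + 289
2694 = 9·289 + 93
289 = 3·93 + 10
93 = 9·10 + 3
10 = 3·3 + 1
3 = 3·1 + 0  (stop)
So 8371/2694 = [3; 9, 3, 9, 3, 3].

[3; 9, 3, 9, 3, 3]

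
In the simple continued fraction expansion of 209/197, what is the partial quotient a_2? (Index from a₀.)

2

209 = 1·197 + 12   →  a_0 = 1
197 = 16·12 + 5   →  a_1 = 16
12 = 2·5 + 2   →  a_2 = 2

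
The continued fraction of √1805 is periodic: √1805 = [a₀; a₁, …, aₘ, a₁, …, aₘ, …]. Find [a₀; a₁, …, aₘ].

[42; 2, 16, 2, 84]

a₀ = ⌊√1805⌋ = 42.
With m₀=0, d₀=1 and mₖ₊₁ = dₖaₖ − mₖ, dₖ₊₁ = (n − mₖ₊₁²)/dₖ, aₖ₊₁ = ⌊(a₀+mₖ₊₁)/dₖ₊₁⌋:
  k=1: m=42, d=41, a=2
  k=2: m=40, d=5, a=16
  k=3: m=40, d=41, a=2
  k=4: m=42, d=1, a=84
d=1 and a=2a₀=84 at k=4, so the next step gives (m, d) = (42, 41) again — its k=1 value — and the period has length 4.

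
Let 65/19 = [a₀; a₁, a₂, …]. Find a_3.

65 = 3·19 + 8   →  a_0 = 3
19 = 2·8 + 3   →  a_1 = 2
8 = 2·3 + 2   →  a_2 = 2
3 = 1·2 + 1   →  a_3 = 1

1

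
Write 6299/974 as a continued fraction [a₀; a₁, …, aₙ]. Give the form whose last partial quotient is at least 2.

[6; 2, 7, 9, 7]

6299 = 6·974 + 455
974 = 2·455 + 64
455 = 7·64 + 7
64 = 9·7 + 1
7 = 7·1 + 0  (stop)
So 6299/974 = [6; 2, 7, 9, 7].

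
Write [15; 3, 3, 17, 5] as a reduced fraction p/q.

13388/875

Fold from the inside: start with 5/1.
  17 + 1/5 = 86/5
  3 + 5/86 = 263/86
  3 + 86/263 = 875/263
  15 + 263/875 = 13388/875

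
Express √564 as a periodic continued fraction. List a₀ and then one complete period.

[23; 1, 2, 1, 46]

a₀ = ⌊√564⌋ = 23.
With m₀=0, d₀=1 and mₖ₊₁ = dₖaₖ − mₖ, dₖ₊₁ = (n − mₖ₊₁²)/dₖ, aₖ₊₁ = ⌊(a₀+mₖ₊₁)/dₖ₊₁⌋:
  k=1: m=23, d=35, a=1
  k=2: m=12, d=12, a=2
  k=3: m=12, d=35, a=1
  k=4: m=23, d=1, a=46
d=1 and a=2a₀=46 at k=4, so the next step gives (m, d) = (23, 35) again — its k=1 value — and the period has length 4.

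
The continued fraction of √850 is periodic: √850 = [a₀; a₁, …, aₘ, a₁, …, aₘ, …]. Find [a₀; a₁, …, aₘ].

a₀ = ⌊√850⌋ = 29.
With m₀=0, d₀=1 and mₖ₊₁ = dₖaₖ − mₖ, dₖ₊₁ = (n − mₖ₊₁²)/dₖ, aₖ₊₁ = ⌊(a₀+mₖ₊₁)/dₖ₊₁⌋:
  k=1: m=29, d=9, a=6
  k=2: m=25, d=25, a=2
  k=3: m=25, d=9, a=6
  k=4: m=29, d=1, a=58
d=1 and a=2a₀=58 at k=4, so the next step gives (m, d) = (29, 9) again — its k=1 value — and the period has length 4.

[29; 6, 2, 6, 58]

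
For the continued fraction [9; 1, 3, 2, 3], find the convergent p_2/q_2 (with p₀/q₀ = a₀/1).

Using pₖ = aₖpₖ₋₁ + pₖ₋₂, qₖ = aₖqₖ₋₁ + qₖ₋₂ (with p₋₁=1, p₋₂=0, q₋₁=0, q₋₂=1):
  k=0: a=9, p=9, q=1
  k=1: a=1, p=10, q=1
  k=2: a=3, p=39, q=4

39/4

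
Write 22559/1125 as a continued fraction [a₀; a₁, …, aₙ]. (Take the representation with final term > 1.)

22559 = 20·1125 + 59
1125 = 19·59 + 4
59 = 14·4 + 3
4 = 1·3 + 1
3 = 3·1 + 0  (stop)
So 22559/1125 = [20; 19, 14, 1, 3].

[20; 19, 14, 1, 3]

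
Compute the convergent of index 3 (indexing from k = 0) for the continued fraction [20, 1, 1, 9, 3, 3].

390/19

Using pₖ = aₖpₖ₋₁ + pₖ₋₂, qₖ = aₖqₖ₋₁ + qₖ₋₂ (with p₋₁=1, p₋₂=0, q₋₁=0, q₋₂=1):
  k=0: a=20, p=20, q=1
  k=1: a=1, p=21, q=1
  k=2: a=1, p=41, q=2
  k=3: a=9, p=390, q=19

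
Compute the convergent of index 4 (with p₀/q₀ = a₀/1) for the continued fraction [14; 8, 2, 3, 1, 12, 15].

Using pₖ = aₖpₖ₋₁ + pₖ₋₂, qₖ = aₖqₖ₋₁ + qₖ₋₂ (with p₋₁=1, p₋₂=0, q₋₁=0, q₋₂=1):
  k=0: a=14, p=14, q=1
  k=1: a=8, p=113, q=8
  k=2: a=2, p=240, q=17
  k=3: a=3, p=833, q=59
  k=4: a=1, p=1073, q=76

1073/76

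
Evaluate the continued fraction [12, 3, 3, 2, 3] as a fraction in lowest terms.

Using pₖ = aₖpₖ₋₁ + pₖ₋₂ and qₖ = aₖqₖ₋₁ + qₖ₋₂:
  k=0: a=12, p=12, q=1
  k=1: a=3, p=37, q=3
  k=2: a=3, p=123, q=10
  k=3: a=2, p=283, q=23
  k=4: a=3, p=972, q=79

972/79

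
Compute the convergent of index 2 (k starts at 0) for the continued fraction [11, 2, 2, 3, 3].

Using pₖ = aₖpₖ₋₁ + pₖ₋₂, qₖ = aₖqₖ₋₁ + qₖ₋₂ (with p₋₁=1, p₋₂=0, q₋₁=0, q₋₂=1):
  k=0: a=11, p=11, q=1
  k=1: a=2, p=23, q=2
  k=2: a=2, p=57, q=5

57/5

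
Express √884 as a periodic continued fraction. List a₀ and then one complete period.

[29; 1, 2, 1, 2, 1, 2, 1, 58]

a₀ = ⌊√884⌋ = 29.
With m₀=0, d₀=1 and mₖ₊₁ = dₖaₖ − mₖ, dₖ₊₁ = (n − mₖ₊₁²)/dₖ, aₖ₊₁ = ⌊(a₀+mₖ₊₁)/dₖ₊₁⌋:
  k=1: m=29, d=43, a=1
  k=2: m=14, d=16, a=2
  k=3: m=18, d=35, a=1
  k=4: m=17, d=17, a=2
  k=5: m=17, d=35, a=1
  k=6: m=18, d=16, a=2
  k=7: m=14, d=43, a=1
  k=8: m=29, d=1, a=58
d=1 and a=2a₀=58 at k=8, so the next step gives (m, d) = (29, 43) again — its k=1 value — and the period has length 8.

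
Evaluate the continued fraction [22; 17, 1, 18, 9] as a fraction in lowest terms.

Using pₖ = aₖpₖ₋₁ + pₖ₋₂ and qₖ = aₖqₖ₋₁ + qₖ₋₂:
  k=0: a=22, p=22, q=1
  k=1: a=17, p=375, q=17
  k=2: a=1, p=397, q=18
  k=3: a=18, p=7521, q=341
  k=4: a=9, p=68086, q=3087

68086/3087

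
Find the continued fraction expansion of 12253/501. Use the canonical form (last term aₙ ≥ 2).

[24; 2, 5, 3, 14]

12253 = 24·501 + 229
501 = 2·229 + 43
229 = 5·43 + 14
43 = 3·14 + 1
14 = 14·1 + 0  (stop)
So 12253/501 = [24; 2, 5, 3, 14].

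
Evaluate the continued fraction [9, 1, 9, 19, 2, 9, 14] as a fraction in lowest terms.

519361/52458

Fold from the inside: start with 14/1.
  9 + 1/14 = 127/14
  2 + 14/127 = 268/127
  19 + 127/268 = 5219/268
  9 + 268/5219 = 47239/5219
  1 + 5219/47239 = 52458/47239
  9 + 47239/52458 = 519361/52458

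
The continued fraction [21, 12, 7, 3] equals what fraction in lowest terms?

5629/267

Fold from the inside: start with 3/1.
  7 + 1/3 = 22/3
  12 + 3/22 = 267/22
  21 + 22/267 = 5629/267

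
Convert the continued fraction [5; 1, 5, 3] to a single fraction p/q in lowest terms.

Fold from the inside: start with 3/1.
  5 + 1/3 = 16/3
  1 + 3/16 = 19/16
  5 + 16/19 = 111/19

111/19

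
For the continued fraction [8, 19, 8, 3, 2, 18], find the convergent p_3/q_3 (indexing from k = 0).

Using pₖ = aₖpₖ₋₁ + pₖ₋₂, qₖ = aₖqₖ₋₁ + qₖ₋₂ (with p₋₁=1, p₋₂=0, q₋₁=0, q₋₂=1):
  k=0: a=8, p=8, q=1
  k=1: a=19, p=153, q=19
  k=2: a=8, p=1232, q=153
  k=3: a=3, p=3849, q=478

3849/478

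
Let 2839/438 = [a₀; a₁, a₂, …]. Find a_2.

2839 = 6·438 + 211   →  a_0 = 6
438 = 2·211 + 16   →  a_1 = 2
211 = 13·16 + 3   →  a_2 = 13

13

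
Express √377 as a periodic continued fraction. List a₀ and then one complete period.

a₀ = ⌊√377⌋ = 19.
With m₀=0, d₀=1 and mₖ₊₁ = dₖaₖ − mₖ, dₖ₊₁ = (n − mₖ₊₁²)/dₖ, aₖ₊₁ = ⌊(a₀+mₖ₊₁)/dₖ₊₁⌋:
  k=1: m=19, d=16, a=2
  k=2: m=13, d=13, a=2
  k=3: m=13, d=16, a=2
  k=4: m=19, d=1, a=38
d=1 and a=2a₀=38 at k=4, so the next step gives (m, d) = (19, 16) again — its k=1 value — and the period has length 4.

[19; 2, 2, 2, 38]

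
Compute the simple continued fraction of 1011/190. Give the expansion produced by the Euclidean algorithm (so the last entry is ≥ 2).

[5; 3, 8, 1, 2, 2]

1011 = 5×190 + 61
190 = 3×61 + 7
61 = 8×7 + 5
7 = 1×5 + 2
5 = 2×2 + 1
2 = 2×1 + 0  (stop)
So 1011/190 = [5; 3, 8, 1, 2, 2].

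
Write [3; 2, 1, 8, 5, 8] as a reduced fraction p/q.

3647/1090

Using pₖ = aₖpₖ₋₁ + pₖ₋₂ and qₖ = aₖqₖ₋₁ + qₖ₋₂:
  k=0: a=3, p=3, q=1
  k=1: a=2, p=7, q=2
  k=2: a=1, p=10, q=3
  k=3: a=8, p=87, q=26
  k=4: a=5, p=445, q=133
  k=5: a=8, p=3647, q=1090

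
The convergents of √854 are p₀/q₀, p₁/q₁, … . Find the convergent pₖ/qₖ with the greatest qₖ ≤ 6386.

√854 = [29; 4, 2, 11, 4, 11, 2, 4, 58, …] (period length 8).
Convergents:
  p_0/q_0 = 29/1
  p_1/q_1 = 117/4
  p_2/q_2 = 263/9
  p_3/q_3 = 3010/103
  p_4/q_4 = 12303/421
  p_5/q_5 = 138343/4734
  p_6/q_6 = 288989/9889
q_5 = 4734 ≤ 6386 < 9889 = q_6, so the answer is 138343/4734.

138343/4734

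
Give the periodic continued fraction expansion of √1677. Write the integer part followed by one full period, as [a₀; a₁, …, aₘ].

a₀ = ⌊√1677⌋ = 40.
With m₀=0, d₀=1 and mₖ₊₁ = dₖaₖ − mₖ, dₖ₊₁ = (n − mₖ₊₁²)/dₖ, aₖ₊₁ = ⌊(a₀+mₖ₊₁)/dₖ₊₁⌋:
  k=1: m=40, d=77, a=1
  k=2: m=37, d=4, a=19
  k=3: m=39, d=39, a=2
  k=4: m=39, d=4, a=19
  k=5: m=37, d=77, a=1
  k=6: m=40, d=1, a=80
d=1 and a=2a₀=80 at k=6, so the next step gives (m, d) = (40, 77) again — its k=1 value — and the period has length 6.

[40; 1, 19, 2, 19, 1, 80]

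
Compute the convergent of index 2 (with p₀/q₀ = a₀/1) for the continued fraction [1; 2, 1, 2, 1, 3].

Using pₖ = aₖpₖ₋₁ + pₖ₋₂, qₖ = aₖqₖ₋₁ + qₖ₋₂ (with p₋₁=1, p₋₂=0, q₋₁=0, q₋₂=1):
  k=0: a=1, p=1, q=1
  k=1: a=2, p=3, q=2
  k=2: a=1, p=4, q=3

4/3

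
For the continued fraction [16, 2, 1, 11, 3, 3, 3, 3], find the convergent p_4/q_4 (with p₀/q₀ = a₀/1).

1765/108

Using pₖ = aₖpₖ₋₁ + pₖ₋₂, qₖ = aₖqₖ₋₁ + qₖ₋₂ (with p₋₁=1, p₋₂=0, q₋₁=0, q₋₂=1):
  k=0: a=16, p=16, q=1
  k=1: a=2, p=33, q=2
  k=2: a=1, p=49, q=3
  k=3: a=11, p=572, q=35
  k=4: a=3, p=1765, q=108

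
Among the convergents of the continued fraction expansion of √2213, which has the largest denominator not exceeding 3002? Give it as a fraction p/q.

√2213 = [47; 23, 1, 1, 23, 94, …] (period length 5).
Convergents:
  p_0/q_0 = 47/1
  p_1/q_1 = 1082/23
  p_2/q_2 = 1129/24
  p_3/q_3 = 2211/47
  p_4/q_4 = 51982/1105
  p_5/q_5 = 4888519/103917
q_4 = 1105 ≤ 3002 < 103917 = q_5, so the answer is 51982/1105.

51982/1105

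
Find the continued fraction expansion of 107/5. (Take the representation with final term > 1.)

107 = 21·5 + 2
5 = 2·2 + 1
2 = 2·1 + 0  (stop)
So 107/5 = [21; 2, 2].

[21; 2, 2]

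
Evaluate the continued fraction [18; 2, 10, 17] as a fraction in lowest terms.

Fold from the inside: start with 17/1.
  10 + 1/17 = 171/17
  2 + 17/171 = 359/171
  18 + 171/359 = 6633/359

6633/359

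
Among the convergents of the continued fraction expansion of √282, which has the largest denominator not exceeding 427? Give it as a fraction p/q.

2351/140

√282 = [16; 1, 3, 1, 4, 1, 3, 1, 32, …] (period length 8).
Convergents:
  p_0/q_0 = 16/1
  p_1/q_1 = 17/1
  p_2/q_2 = 67/4
  p_3/q_3 = 84/5
  p_4/q_4 = 403/24
  p_5/q_5 = 487/29
  p_6/q_6 = 1864/111
  p_7/q_7 = 2351/140
  p_8/q_8 = 77096/4591
q_7 = 140 ≤ 427 < 4591 = q_8, so the answer is 2351/140.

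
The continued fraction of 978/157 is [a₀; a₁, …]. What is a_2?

2

978 = 6·157 + 36   →  a_0 = 6
157 = 4·36 + 13   →  a_1 = 4
36 = 2·13 + 10   →  a_2 = 2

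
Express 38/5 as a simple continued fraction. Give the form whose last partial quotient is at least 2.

[7; 1, 1, 2]

38 = 7*5 + 3
5 = 1*3 + 2
3 = 1*2 + 1
2 = 2*1 + 0  (stop)
So 38/5 = [7; 1, 1, 2].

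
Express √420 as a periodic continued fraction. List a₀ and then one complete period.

[20; 2, 40]

a₀ = ⌊√420⌋ = 20.
With m₀=0, d₀=1 and mₖ₊₁ = dₖaₖ − mₖ, dₖ₊₁ = (n − mₖ₊₁²)/dₖ, aₖ₊₁ = ⌊(a₀+mₖ₊₁)/dₖ₊₁⌋:
  k=1: m=20, d=20, a=2
  k=2: m=20, d=1, a=40
d=1 and a=2a₀=40 at k=2, so the next step gives (m, d) = (20, 20) again — its k=1 value — and the period has length 2.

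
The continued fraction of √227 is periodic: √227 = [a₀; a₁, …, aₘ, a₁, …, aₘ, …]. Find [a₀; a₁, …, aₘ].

a₀ = ⌊√227⌋ = 15.

[15; 15, 30]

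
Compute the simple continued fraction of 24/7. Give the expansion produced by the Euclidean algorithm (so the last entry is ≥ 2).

[3; 2, 3]

24 = 3×7 + 3
7 = 2×3 + 1
3 = 3×1 + 0  (stop)
So 24/7 = [3; 2, 3].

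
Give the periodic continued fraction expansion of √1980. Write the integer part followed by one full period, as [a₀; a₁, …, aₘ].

a₀ = ⌊√1980⌋ = 44.
With m₀=0, d₀=1 and mₖ₊₁ = dₖaₖ − mₖ, dₖ₊₁ = (n − mₖ₊₁²)/dₖ, aₖ₊₁ = ⌊(a₀+mₖ₊₁)/dₖ₊₁⌋:
  k=1: m=44, d=44, a=2
  k=2: m=44, d=1, a=88
d=1 and a=2a₀=88 at k=2, so the next step gives (m, d) = (44, 44) again — its k=1 value — and the period has length 2.

[44; 2, 88]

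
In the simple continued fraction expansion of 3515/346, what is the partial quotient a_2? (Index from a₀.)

3

3515 = 10·346 + 55   →  a_0 = 10
346 = 6·55 + 16   →  a_1 = 6
55 = 3·16 + 7   →  a_2 = 3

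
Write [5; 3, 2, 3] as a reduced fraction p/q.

Using pₖ = aₖpₖ₋₁ + pₖ₋₂ and qₖ = aₖqₖ₋₁ + qₖ₋₂:
  k=0: a=5, p=5, q=1
  k=1: a=3, p=16, q=3
  k=2: a=2, p=37, q=7
  k=3: a=3, p=127, q=24

127/24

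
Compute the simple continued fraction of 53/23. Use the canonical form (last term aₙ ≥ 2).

[2; 3, 3, 2]

53 = 2*23 + 7
23 = 3*7 + 2
7 = 3*2 + 1
2 = 2*1 + 0  (stop)
So 53/23 = [2; 3, 3, 2].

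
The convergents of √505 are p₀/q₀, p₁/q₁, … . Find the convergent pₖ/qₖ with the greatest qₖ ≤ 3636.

√505 = [22; 2, 8, 2, 44, …] (period length 4).
Convergents:
  p_0/q_0 = 22/1
  p_1/q_1 = 45/2
  p_2/q_2 = 382/17
  p_3/q_3 = 809/36
  p_4/q_4 = 35978/1601
  p_5/q_5 = 72765/3238
  p_6/q_6 = 618098/27505
q_5 = 3238 ≤ 3636 < 27505 = q_6, so the answer is 72765/3238.

72765/3238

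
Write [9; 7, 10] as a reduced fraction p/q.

649/71

Fold from the inside: start with 10/1.
  7 + 1/10 = 71/10
  9 + 10/71 = 649/71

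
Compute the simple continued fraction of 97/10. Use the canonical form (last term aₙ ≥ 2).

[9; 1, 2, 3]

97 = 9×10 + 7
10 = 1×7 + 3
7 = 2×3 + 1
3 = 3×1 + 0  (stop)
So 97/10 = [9; 1, 2, 3].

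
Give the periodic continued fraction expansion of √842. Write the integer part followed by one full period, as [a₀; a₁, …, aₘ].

a₀ = ⌊√842⌋ = 29.
With m₀=0, d₀=1 and mₖ₊₁ = dₖaₖ − mₖ, dₖ₊₁ = (n − mₖ₊₁²)/dₖ, aₖ₊₁ = ⌊(a₀+mₖ₊₁)/dₖ₊₁⌋:
  k=1: m=29, d=1, a=58
d=1 and a=2a₀=58 at k=1, so the next step gives (m, d) = (29, 1) again — its k=1 value — and the period has length 1.

[29; 58]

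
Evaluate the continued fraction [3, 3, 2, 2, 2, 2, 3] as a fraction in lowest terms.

1113/338

Using pₖ = aₖpₖ₋₁ + pₖ₋₂ and qₖ = aₖqₖ₋₁ + qₖ₋₂:
  k=0: a=3, p=3, q=1
  k=1: a=3, p=10, q=3
  k=2: a=2, p=23, q=7
  k=3: a=2, p=56, q=17
  k=4: a=2, p=135, q=41
  k=5: a=2, p=326, q=99
  k=6: a=3, p=1113, q=338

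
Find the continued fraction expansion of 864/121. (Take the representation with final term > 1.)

864 = 7*121 + 17
121 = 7*17 + 2
17 = 8*2 + 1
2 = 2*1 + 0  (stop)
So 864/121 = [7; 7, 8, 2].

[7; 7, 8, 2]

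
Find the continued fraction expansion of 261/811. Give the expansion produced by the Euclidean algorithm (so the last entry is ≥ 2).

261 = 0·811 + 261
811 = 3·261 + 28
261 = 9·28 + 9
28 = 3·9 + 1
9 = 9·1 + 0  (stop)
So 261/811 = [0; 3, 9, 3, 9].

[0; 3, 9, 3, 9]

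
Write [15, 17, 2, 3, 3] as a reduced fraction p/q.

6038/401

Fold from the inside: start with 3/1.
  3 + 1/3 = 10/3
  2 + 3/10 = 23/10
  17 + 10/23 = 401/23
  15 + 23/401 = 6038/401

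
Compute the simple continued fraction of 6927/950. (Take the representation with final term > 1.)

6927 = 7·950 + 277
950 = 3·277 + 119
277 = 2·119 + 39
119 = 3·39 + 2
39 = 19·2 + 1
2 = 2·1 + 0  (stop)
So 6927/950 = [7; 3, 2, 3, 19, 2].

[7; 3, 2, 3, 19, 2]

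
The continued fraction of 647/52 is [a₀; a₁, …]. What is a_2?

3

647 = 12·52 + 23   →  a_0 = 12
52 = 2·23 + 6   →  a_1 = 2
23 = 3·6 + 5   →  a_2 = 3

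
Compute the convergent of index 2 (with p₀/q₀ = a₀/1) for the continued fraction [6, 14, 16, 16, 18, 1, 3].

1366/225

Using pₖ = aₖpₖ₋₁ + pₖ₋₂, qₖ = aₖqₖ₋₁ + qₖ₋₂ (with p₋₁=1, p₋₂=0, q₋₁=0, q₋₂=1):
  k=0: a=6, p=6, q=1
  k=1: a=14, p=85, q=14
  k=2: a=16, p=1366, q=225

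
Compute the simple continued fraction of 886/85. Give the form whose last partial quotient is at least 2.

[10; 2, 2, 1, 3, 3]

886 = 10·85 + 36
85 = 2·36 + 13
36 = 2·13 + 10
13 = 1·10 + 3
10 = 3·3 + 1
3 = 3·1 + 0  (stop)
So 886/85 = [10; 2, 2, 1, 3, 3].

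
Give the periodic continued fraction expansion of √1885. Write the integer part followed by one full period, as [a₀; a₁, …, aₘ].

a₀ = ⌊√1885⌋ = 43.
With m₀=0, d₀=1 and mₖ₊₁ = dₖaₖ − mₖ, dₖ₊₁ = (n − mₖ₊₁²)/dₖ, aₖ₊₁ = ⌊(a₀+mₖ₊₁)/dₖ₊₁⌋:
  k=1: m=43, d=36, a=2
  k=2: m=29, d=29, a=2
  k=3: m=29, d=36, a=2
  k=4: m=43, d=1, a=86
d=1 and a=2a₀=86 at k=4, so the next step gives (m, d) = (43, 36) again — its k=1 value — and the period has length 4.

[43; 2, 2, 2, 86]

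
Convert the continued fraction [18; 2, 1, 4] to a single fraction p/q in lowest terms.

Fold from the inside: start with 4/1.
  1 + 1/4 = 5/4
  2 + 4/5 = 14/5
  18 + 5/14 = 257/14

257/14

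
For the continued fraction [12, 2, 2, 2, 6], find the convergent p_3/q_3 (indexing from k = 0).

Using pₖ = aₖpₖ₋₁ + pₖ₋₂, qₖ = aₖqₖ₋₁ + qₖ₋₂ (with p₋₁=1, p₋₂=0, q₋₁=0, q₋₂=1):
  k=0: a=12, p=12, q=1
  k=1: a=2, p=25, q=2
  k=2: a=2, p=62, q=5
  k=3: a=2, p=149, q=12

149/12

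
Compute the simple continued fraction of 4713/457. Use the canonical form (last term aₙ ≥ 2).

[10; 3, 5, 9, 3]

4713 = 10×457 + 143
457 = 3×143 + 28
143 = 5×28 + 3
28 = 9×3 + 1
3 = 3×1 + 0  (stop)
So 4713/457 = [10; 3, 5, 9, 3].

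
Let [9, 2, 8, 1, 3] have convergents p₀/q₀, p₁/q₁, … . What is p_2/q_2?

161/17

Using pₖ = aₖpₖ₋₁ + pₖ₋₂, qₖ = aₖqₖ₋₁ + qₖ₋₂ (with p₋₁=1, p₋₂=0, q₋₁=0, q₋₂=1):
  k=0: a=9, p=9, q=1
  k=1: a=2, p=19, q=2
  k=2: a=8, p=161, q=17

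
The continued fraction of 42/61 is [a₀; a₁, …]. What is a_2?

2

42 = 0·61 + 42   →  a_0 = 0
61 = 1·42 + 19   →  a_1 = 1
42 = 2·19 + 4   →  a_2 = 2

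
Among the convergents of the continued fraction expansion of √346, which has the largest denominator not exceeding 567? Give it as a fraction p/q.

√346 = [18; 1, 1, 1, 1, 36, …] (period length 5).
Convergents:
  p_0/q_0 = 18/1
  p_1/q_1 = 19/1
  p_2/q_2 = 37/2
  p_3/q_3 = 56/3
  p_4/q_4 = 93/5
  p_5/q_5 = 3404/183
  p_6/q_6 = 3497/188
  p_7/q_7 = 6901/371
  p_8/q_8 = 10398/559
  p_9/q_9 = 17299/930
q_8 = 559 ≤ 567 < 930 = q_9, so the answer is 10398/559.

10398/559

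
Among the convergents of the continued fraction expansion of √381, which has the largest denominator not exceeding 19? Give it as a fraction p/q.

39/2

√381 = [19; 1, 1, 12, 1, 1, 38, …] (period length 6).
Convergents:
  p_0/q_0 = 19/1
  p_1/q_1 = 20/1
  p_2/q_2 = 39/2
  p_3/q_3 = 488/25
q_2 = 2 ≤ 19 < 25 = q_3, so the answer is 39/2.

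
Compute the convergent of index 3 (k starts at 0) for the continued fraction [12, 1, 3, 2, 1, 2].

115/9

Using pₖ = aₖpₖ₋₁ + pₖ₋₂, qₖ = aₖqₖ₋₁ + qₖ₋₂ (with p₋₁=1, p₋₂=0, q₋₁=0, q₋₂=1):
  k=0: a=12, p=12, q=1
  k=1: a=1, p=13, q=1
  k=2: a=3, p=51, q=4
  k=3: a=2, p=115, q=9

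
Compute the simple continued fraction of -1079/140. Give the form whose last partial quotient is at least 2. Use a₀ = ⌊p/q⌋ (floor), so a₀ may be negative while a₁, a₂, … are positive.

[-8; 3, 2, 2, 2, 3]

-1079 = -8×140 + 41
140 = 3×41 + 17
41 = 2×17 + 7
17 = 2×7 + 3
7 = 2×3 + 1
3 = 3×1 + 0  (stop)
So -1079/140 = [-8; 3, 2, 2, 2, 3].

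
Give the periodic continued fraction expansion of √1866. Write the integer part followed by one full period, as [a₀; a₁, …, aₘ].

a₀ = ⌊√1866⌋ = 43.
With m₀=0, d₀=1 and mₖ₊₁ = dₖaₖ − mₖ, dₖ₊₁ = (n − mₖ₊₁²)/dₖ, aₖ₊₁ = ⌊(a₀+mₖ₊₁)/dₖ₊₁⌋:
  k=1: m=43, d=17, a=5
  k=2: m=42, d=6, a=14
  k=3: m=42, d=17, a=5
  k=4: m=43, d=1, a=86
d=1 and a=2a₀=86 at k=4, so the next step gives (m, d) = (43, 17) again — its k=1 value — and the period has length 4.

[43; 5, 14, 5, 86]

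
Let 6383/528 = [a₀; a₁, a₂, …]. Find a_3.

6383 = 12·528 + 47   →  a_0 = 12
528 = 11·47 + 11   →  a_1 = 11
47 = 4·11 + 3   →  a_2 = 4
11 = 3·3 + 2   →  a_3 = 3

3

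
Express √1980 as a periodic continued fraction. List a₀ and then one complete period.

a₀ = ⌊√1980⌋ = 44.
With m₀=0, d₀=1 and mₖ₊₁ = dₖaₖ − mₖ, dₖ₊₁ = (n − mₖ₊₁²)/dₖ, aₖ₊₁ = ⌊(a₀+mₖ₊₁)/dₖ₊₁⌋:
  k=1: m=44, d=44, a=2
  k=2: m=44, d=1, a=88
d=1 and a=2a₀=88 at k=2, so the next step gives (m, d) = (44, 44) again — its k=1 value — and the period has length 2.

[44; 2, 88]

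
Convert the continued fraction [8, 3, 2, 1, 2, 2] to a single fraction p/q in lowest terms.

531/64

Fold from the inside: start with 2/1.
  2 + 1/2 = 5/2
  1 + 2/5 = 7/5
  2 + 5/7 = 19/7
  3 + 7/19 = 64/19
  8 + 19/64 = 531/64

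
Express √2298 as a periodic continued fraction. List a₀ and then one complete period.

a₀ = ⌊√2298⌋ = 47.

[47; 1, 14, 1, 94]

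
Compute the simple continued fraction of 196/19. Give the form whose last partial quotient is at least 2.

[10; 3, 6]

196 = 10*19 + 6
19 = 3*6 + 1
6 = 6*1 + 0  (stop)
So 196/19 = [10; 3, 6].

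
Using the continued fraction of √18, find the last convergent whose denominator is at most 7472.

√18 = [4; 4, 8, …] (period length 2).
Convergents:
  p_0/q_0 = 4/1
  p_1/q_1 = 17/4
  p_2/q_2 = 140/33
  p_3/q_3 = 577/136
  p_4/q_4 = 4756/1121
  p_5/q_5 = 19601/4620
  p_6/q_6 = 161564/38081
q_5 = 4620 ≤ 7472 < 38081 = q_6, so the answer is 19601/4620.

19601/4620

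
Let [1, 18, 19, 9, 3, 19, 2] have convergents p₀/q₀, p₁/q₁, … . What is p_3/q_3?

3277/3105

Using pₖ = aₖpₖ₋₁ + pₖ₋₂, qₖ = aₖqₖ₋₁ + qₖ₋₂ (with p₋₁=1, p₋₂=0, q₋₁=0, q₋₂=1):
  k=0: a=1, p=1, q=1
  k=1: a=18, p=19, q=18
  k=2: a=19, p=362, q=343
  k=3: a=9, p=3277, q=3105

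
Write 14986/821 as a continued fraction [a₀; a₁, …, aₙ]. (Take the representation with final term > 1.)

14986 = 18·821 + 208
821 = 3·208 + 197
208 = 1·197 + 11
197 = 17·11 + 10
11 = 1·10 + 1
10 = 10·1 + 0  (stop)
So 14986/821 = [18; 3, 1, 17, 1, 10].

[18; 3, 1, 17, 1, 10]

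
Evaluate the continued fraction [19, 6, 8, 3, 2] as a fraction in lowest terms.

6803/355

Fold from the inside: start with 2/1.
  3 + 1/2 = 7/2
  8 + 2/7 = 58/7
  6 + 7/58 = 355/58
  19 + 58/355 = 6803/355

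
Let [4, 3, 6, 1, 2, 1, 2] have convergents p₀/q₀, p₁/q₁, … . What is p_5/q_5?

Using pₖ = aₖpₖ₋₁ + pₖ₋₂, qₖ = aₖqₖ₋₁ + qₖ₋₂ (with p₋₁=1, p₋₂=0, q₋₁=0, q₋₂=1):
  k=0: a=4, p=4, q=1
  k=1: a=3, p=13, q=3
  k=2: a=6, p=82, q=19
  k=3: a=1, p=95, q=22
  k=4: a=2, p=272, q=63
  k=5: a=1, p=367, q=85

367/85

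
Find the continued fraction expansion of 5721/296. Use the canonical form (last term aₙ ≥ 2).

5721 = 19*296 + 97
296 = 3*97 + 5
97 = 19*5 + 2
5 = 2*2 + 1
2 = 2*1 + 0  (stop)
So 5721/296 = [19; 3, 19, 2, 2].

[19; 3, 19, 2, 2]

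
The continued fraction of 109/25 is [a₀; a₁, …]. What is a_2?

1

109 = 4·25 + 9   →  a_0 = 4
25 = 2·9 + 7   →  a_1 = 2
9 = 1·7 + 2   →  a_2 = 1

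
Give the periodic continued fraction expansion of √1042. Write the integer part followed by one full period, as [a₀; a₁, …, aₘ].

[32; 3, 1, 1, 3, 64]

a₀ = ⌊√1042⌋ = 32.
With m₀=0, d₀=1 and mₖ₊₁ = dₖaₖ − mₖ, dₖ₊₁ = (n − mₖ₊₁²)/dₖ, aₖ₊₁ = ⌊(a₀+mₖ₊₁)/dₖ₊₁⌋:
  k=1: m=32, d=18, a=3
  k=2: m=22, d=31, a=1
  k=3: m=9, d=31, a=1
  k=4: m=22, d=18, a=3
  k=5: m=32, d=1, a=64
d=1 and a=2a₀=64 at k=5, so the next step gives (m, d) = (32, 18) again — its k=1 value — and the period has length 5.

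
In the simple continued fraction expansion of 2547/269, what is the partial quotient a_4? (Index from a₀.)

2

2547 = 9·269 + 126   →  a_0 = 9
269 = 2·126 + 17   →  a_1 = 2
126 = 7·17 + 7   →  a_2 = 7
17 = 2·7 + 3   →  a_3 = 2
7 = 2·3 + 1   →  a_4 = 2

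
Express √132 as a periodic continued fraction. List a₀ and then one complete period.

[11; 2, 22]

a₀ = ⌊√132⌋ = 11.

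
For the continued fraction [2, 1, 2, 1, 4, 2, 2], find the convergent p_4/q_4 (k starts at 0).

52/19

Using pₖ = aₖpₖ₋₁ + pₖ₋₂, qₖ = aₖqₖ₋₁ + qₖ₋₂ (with p₋₁=1, p₋₂=0, q₋₁=0, q₋₂=1):
  k=0: a=2, p=2, q=1
  k=1: a=1, p=3, q=1
  k=2: a=2, p=8, q=3
  k=3: a=1, p=11, q=4
  k=4: a=4, p=52, q=19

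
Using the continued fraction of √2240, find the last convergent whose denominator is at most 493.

√2240 = [47; 3, 23, 3, 94, …] (period length 4).
Convergents:
  p_0/q_0 = 47/1
  p_1/q_1 = 142/3
  p_2/q_2 = 3313/70
  p_3/q_3 = 10081/213
  p_4/q_4 = 950927/20092
q_3 = 213 ≤ 493 < 20092 = q_4, so the answer is 10081/213.

10081/213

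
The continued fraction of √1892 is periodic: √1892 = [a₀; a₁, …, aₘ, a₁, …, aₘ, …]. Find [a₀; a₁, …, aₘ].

[43; 2, 86]

a₀ = ⌊√1892⌋ = 43.
With m₀=0, d₀=1 and mₖ₊₁ = dₖaₖ − mₖ, dₖ₊₁ = (n − mₖ₊₁²)/dₖ, aₖ₊₁ = ⌊(a₀+mₖ₊₁)/dₖ₊₁⌋:
  k=1: m=43, d=43, a=2
  k=2: m=43, d=1, a=86
d=1 and a=2a₀=86 at k=2, so the next step gives (m, d) = (43, 43) again — its k=1 value — and the period has length 2.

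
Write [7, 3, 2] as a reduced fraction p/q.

51/7

Fold from the inside: start with 2/1.
  3 + 1/2 = 7/2
  7 + 2/7 = 51/7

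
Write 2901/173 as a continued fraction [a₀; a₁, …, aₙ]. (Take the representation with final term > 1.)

2901 = 16*173 + 133
173 = 1*133 + 40
133 = 3*40 + 13
40 = 3*13 + 1
13 = 13*1 + 0  (stop)
So 2901/173 = [16; 1, 3, 3, 13].

[16; 1, 3, 3, 13]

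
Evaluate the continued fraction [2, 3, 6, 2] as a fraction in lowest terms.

95/41

Fold from the inside: start with 2/1.
  6 + 1/2 = 13/2
  3 + 2/13 = 41/13
  2 + 13/41 = 95/41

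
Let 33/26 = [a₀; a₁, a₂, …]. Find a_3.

2

33 = 1·26 + 7   →  a_0 = 1
26 = 3·7 + 5   →  a_1 = 3
7 = 1·5 + 2   →  a_2 = 1
5 = 2·2 + 1   →  a_3 = 2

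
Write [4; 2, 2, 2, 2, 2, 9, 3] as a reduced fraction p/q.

Using pₖ = aₖpₖ₋₁ + pₖ₋₂ and qₖ = aₖqₖ₋₁ + qₖ₋₂:
  k=0: a=4, p=4, q=1
  k=1: a=2, p=9, q=2
  k=2: a=2, p=22, q=5
  k=3: a=2, p=53, q=12
  k=4: a=2, p=128, q=29
  k=5: a=2, p=309, q=70
  k=6: a=9, p=2909, q=659
  k=7: a=3, p=9036, q=2047

9036/2047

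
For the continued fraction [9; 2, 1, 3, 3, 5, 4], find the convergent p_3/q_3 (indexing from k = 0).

103/11

Using pₖ = aₖpₖ₋₁ + pₖ₋₂, qₖ = aₖqₖ₋₁ + qₖ₋₂ (with p₋₁=1, p₋₂=0, q₋₁=0, q₋₂=1):
  k=0: a=9, p=9, q=1
  k=1: a=2, p=19, q=2
  k=2: a=1, p=28, q=3
  k=3: a=3, p=103, q=11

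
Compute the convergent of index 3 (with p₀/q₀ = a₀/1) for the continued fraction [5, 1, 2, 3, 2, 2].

57/10

Using pₖ = aₖpₖ₋₁ + pₖ₋₂, qₖ = aₖqₖ₋₁ + qₖ₋₂ (with p₋₁=1, p₋₂=0, q₋₁=0, q₋₂=1):
  k=0: a=5, p=5, q=1
  k=1: a=1, p=6, q=1
  k=2: a=2, p=17, q=3
  k=3: a=3, p=57, q=10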